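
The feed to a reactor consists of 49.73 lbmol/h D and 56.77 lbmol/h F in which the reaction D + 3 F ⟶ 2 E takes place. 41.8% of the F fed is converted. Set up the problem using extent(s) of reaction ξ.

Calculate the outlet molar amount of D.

41.8 lbmol/h

F reacted = 0.418 × 56.77 = 23.73 lbmol/h; ν_F = −3, so ξ = 23.73/3 = 7.91 lbmol/h.
Outlet amounts (n = n₀ + ν ξ):
  D: 49.73 − 1(7.91) = 41.82
  F: 56.77 − 3(7.91) = 33.04
  E: 0 + 2(7.91) = 15.82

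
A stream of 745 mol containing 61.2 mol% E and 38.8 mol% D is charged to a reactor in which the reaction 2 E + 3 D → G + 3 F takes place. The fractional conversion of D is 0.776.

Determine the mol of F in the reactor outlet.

D reacted = 0.776 × 289.1 = 224.3 mol; ν_D = −3, so ξ = 224.3/3 = 74.77 mol.
Outlet amounts (n = n₀ + ν ξ):
  E: 455.9 − 2(74.77) = 306.4
  D: 289.1 − 3(74.77) = 64.75
  G: 0 + 1(74.77) = 74.77
  F: 0 + 3(74.77) = 224.3

224 mol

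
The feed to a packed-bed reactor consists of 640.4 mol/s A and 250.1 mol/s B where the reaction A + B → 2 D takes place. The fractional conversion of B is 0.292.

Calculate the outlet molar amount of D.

B reacted = 0.292 × 250.1 = 73.03 mol/s; ν_B = −1, so ξ = 73.03/1 = 73.03 mol/s.
Outlet amounts (n = n₀ + ν ξ):
  A: 640.4 − 1(73.03) = 567.4
  B: 250.1 − 1(73.03) = 177.1
  D: 0 + 2(73.03) = 146.1

146 mol/s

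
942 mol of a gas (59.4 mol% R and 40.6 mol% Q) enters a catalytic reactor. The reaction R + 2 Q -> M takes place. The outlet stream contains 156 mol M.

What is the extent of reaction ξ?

ξ = 156 mol

For M: n = n₀ + 1ξ → 156 = 0 + 1ξ, giving ξ = 156 mol.
Outlet amounts (n = n₀ + ν ξ):
  R: 559.5 − 1(156) = 403.5
  Q: 382.5 − 2(156) = 70.45
  M: 0 + 1(156) = 156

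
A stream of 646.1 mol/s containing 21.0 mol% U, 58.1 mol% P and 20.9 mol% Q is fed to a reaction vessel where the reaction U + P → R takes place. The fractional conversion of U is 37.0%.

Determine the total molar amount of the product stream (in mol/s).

596 mol/s

U reacted = 0.37 × 135.7 = 50.2 mol/s; ν_U = −1, so ξ = 50.2/1 = 50.2 mol/s.
Outlet amounts (n = n₀ + ν ξ):
  U: 135.7 − 1(50.2) = 85.48
  P: 375.4 − 1(50.2) = 325.2
  R: 0 + 1(50.2) = 50.2
  Q: 135 (inert)
Total out = 85.48 + 325.2 + 50.2 + 135 = 595.9 mol/s.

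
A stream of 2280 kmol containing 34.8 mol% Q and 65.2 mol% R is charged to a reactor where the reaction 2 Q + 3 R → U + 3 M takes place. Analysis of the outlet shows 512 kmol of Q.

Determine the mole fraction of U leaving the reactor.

0.0658

For Q: n = n₀ − 2ξ → 512 = 793.4 − 2ξ, giving ξ = 140.7 kmol.
Outlet amounts (n = n₀ + ν ξ):
  Q: 793.4 − 2(140.7) = 512
  R: 1487 − 3(140.7) = 1064
  U: 0 + 1(140.7) = 140.7
  M: 0 + 3(140.7) = 422.2
Total out = 2139 kmol; y_U = 140.7 / 2139 = 0.06578.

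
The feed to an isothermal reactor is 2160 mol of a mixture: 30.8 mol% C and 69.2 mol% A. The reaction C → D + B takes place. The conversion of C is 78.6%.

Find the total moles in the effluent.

2680 mol

C reacted = 0.786 × 665.3 = 522.9 mol; ν_C = −1, so ξ = 522.9/1 = 522.9 mol.
Outlet amounts (n = n₀ + ν ξ):
  C: 665.3 − 1(522.9) = 142.4
  D: 0 + 1(522.9) = 522.9
  B: 0 + 1(522.9) = 522.9
  A: 1495 (inert)
Total out = 142.4 + 522.9 + 522.9 + 1495 = 2683 mol.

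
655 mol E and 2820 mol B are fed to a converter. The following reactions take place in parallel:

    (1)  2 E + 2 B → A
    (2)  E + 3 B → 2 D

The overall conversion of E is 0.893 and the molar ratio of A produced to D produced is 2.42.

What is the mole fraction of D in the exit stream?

0.0426

Conversion of E: E consumed = 0.893 × 655 = 584.9 mol = 2ξ₁ + 1ξ₂.
Selectivity: 1ξ₁ / (2ξ₂) = 2.42 → ξ₁ = 4.84 ξ₂.
Substitute: (2·4.84 + 1) ξ₂ = 584.9 → ξ₂ = 54.77 mol, ξ₁ = 265.1 mol.
Outlet amounts (n = n₀ + Σ ν·ξ):
  E: 655 − 2(265.1) − 1(54.77) = 70.09
  B: 2820 − 2(265.1) − 3(54.77) = 2126
  A: 0 + 1(265.1) = 265.1
  D: 0 + 2(54.77) = 109.5
Total out = 2570 mol; y_D = 109.5 / 2570 = 0.04262.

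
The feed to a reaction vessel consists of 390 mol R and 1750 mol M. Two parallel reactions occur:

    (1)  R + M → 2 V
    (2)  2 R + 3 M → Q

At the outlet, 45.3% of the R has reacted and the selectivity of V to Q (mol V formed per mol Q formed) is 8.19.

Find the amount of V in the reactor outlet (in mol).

Conversion of R: R consumed = 0.453 × 390 = 176.7 mol = 1ξ₁ + 2ξ₂.
Selectivity: 2ξ₁ / (1ξ₂) = 8.19 → ξ₁ = 4.095 ξ₂.
Substitute: (1·4.095 + 2) ξ₂ = 176.7 → ξ₂ = 28.99 mol, ξ₁ = 118.7 mol.
Outlet amounts (n = n₀ + Σ ν·ξ):
  R: 390 − 1(118.7) − 2(28.99) = 213.3
  M: 1750 − 1(118.7) − 3(28.99) = 1544
  V: 0 + 2(118.7) = 237.4
  Q: 0 + 1(28.99) = 28.99

237 mol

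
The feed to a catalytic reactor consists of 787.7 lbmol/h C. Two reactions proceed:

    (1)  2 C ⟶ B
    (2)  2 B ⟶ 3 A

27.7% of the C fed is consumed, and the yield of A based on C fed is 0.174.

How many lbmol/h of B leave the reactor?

Conversion of C: C consumed = 2ξ₁ = 0.277 × 787.7 → ξ₁ = 109.1 lbmol/h.
Yield of A: 3ξ₂ / 787.7 = 0.174 → ξ₂ = 45.69 lbmol/h.
Outlet amounts (n = n₀ + Σ ν·ξ):
  C: 787.7 − 2(109.1) = 569.5
  B: 0 + 1(109.1) − 2(45.69) = 17.72
  A: 0 + 3(45.69) = 137.1

17.7 lbmol/h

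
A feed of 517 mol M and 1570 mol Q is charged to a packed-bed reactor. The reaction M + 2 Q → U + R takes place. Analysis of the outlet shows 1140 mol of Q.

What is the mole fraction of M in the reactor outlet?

0.161

For Q: n = n₀ − 2ξ → 1140 = 1570 − 2ξ, giving ξ = 215 mol.
Outlet amounts (n = n₀ + ν ξ):
  M: 517 − 1(215) = 302
  Q: 1570 − 2(215) = 1140
  U: 0 + 1(215) = 215
  R: 0 + 1(215) = 215
Total out = 1872 mol; y_M = 302 / 1872 = 0.1613.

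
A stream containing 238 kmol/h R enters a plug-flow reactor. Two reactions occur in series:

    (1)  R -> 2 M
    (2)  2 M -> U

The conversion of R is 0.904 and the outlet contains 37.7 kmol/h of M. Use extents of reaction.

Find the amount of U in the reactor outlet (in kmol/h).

196 kmol/h

Conversion of R: R consumed = 1ξ₁ = 0.904 × 238 → ξ₁ = 215.2 kmol/h.
M balance: n_M = 0 + 2ξ₁ − 2ξ₂ = 37.7 → ξ₂ = (2·215.2 − 37.7)/2 = 196.3 kmol/h.
Outlet amounts (n = n₀ + Σ ν·ξ):
  R: 238 − 1(215.2) = 22.85
  M: 0 + 2(215.2) − 2(196.3) = 37.7
  U: 0 + 1(196.3) = 196.3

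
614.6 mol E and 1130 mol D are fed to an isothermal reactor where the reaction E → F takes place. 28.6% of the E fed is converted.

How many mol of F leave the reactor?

176 mol

E reacted = 0.286 × 614.6 = 175.8 mol; ν_E = −1, so ξ = 175.8/1 = 175.8 mol.
Outlet amounts (n = n₀ + ν ξ):
  E: 614.6 − 1(175.8) = 438.8
  F: 0 + 1(175.8) = 175.8
  D: 1130 (inert)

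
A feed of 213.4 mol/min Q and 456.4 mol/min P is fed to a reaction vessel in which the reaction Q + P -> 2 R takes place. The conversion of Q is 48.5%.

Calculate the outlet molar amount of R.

207 mol/min

Q reacted = 0.485 × 213.4 = 103.5 mol/min; ν_Q = −1, so ξ = 103.5/1 = 103.5 mol/min.
Outlet amounts (n = n₀ + ν ξ):
  Q: 213.4 − 1(103.5) = 109.9
  P: 456.4 − 1(103.5) = 352.9
  R: 0 + 2(103.5) = 207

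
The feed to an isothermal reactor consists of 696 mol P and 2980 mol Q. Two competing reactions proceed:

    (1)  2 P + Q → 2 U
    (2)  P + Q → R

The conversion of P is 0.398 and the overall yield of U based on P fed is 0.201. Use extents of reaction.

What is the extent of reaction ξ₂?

Yield of U: 2ξ₁ / 696 = 0.201 → ξ₁ = 69.95 mol.
Conversion of P: 2ξ₁ + 1ξ₂ = 0.398 × 696 = 277 → ξ₂ = 137.1 mol.
Outlet amounts (n = n₀ + Σ ν·ξ):
  P: 696 − 2(69.95) − 1(137.1) = 419
  Q: 2980 − 1(69.95) − 1(137.1) = 2773
  U: 0 + 2(69.95) = 139.9
  R: 0 + 1(137.1) = 137.1

ξ₂ = 137 mol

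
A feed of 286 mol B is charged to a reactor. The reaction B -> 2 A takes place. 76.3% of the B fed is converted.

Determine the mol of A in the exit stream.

B reacted = 0.763 × 286 = 218.2 mol; ν_B = −1, so ξ = 218.2/1 = 218.2 mol.
Outlet amounts (n = n₀ + ν ξ):
  B: 286 − 1(218.2) = 67.78
  A: 0 + 2(218.2) = 436.4

436 mol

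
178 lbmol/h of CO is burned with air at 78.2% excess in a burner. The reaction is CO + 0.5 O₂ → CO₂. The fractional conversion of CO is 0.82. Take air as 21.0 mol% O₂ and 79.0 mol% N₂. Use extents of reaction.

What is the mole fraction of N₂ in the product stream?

0.694

Stoichiometric O₂ = 0.5 × 178 = 89 lbmol/h; O₂ fed = 89 × 1.782 = 158.6 lbmol/h.
N₂ fed = 158.6 × 79/21 = 596.6 lbmol/h.
Fuel reacted = 0.82 × 178 → ξ = 146 lbmol/h.
Outlet (n = n₀ + ν ξ):
  CO: 178 − 1(146) = 32.04
  O₂: 158.6 − 0.5(146) = 85.62
  N₂: 596.6 (inert)
  CO₂: 0 + 1(146) = 146
Total out = 860.2 lbmol/h; y_N₂ = 596.6 / 860.2 = 0.6936.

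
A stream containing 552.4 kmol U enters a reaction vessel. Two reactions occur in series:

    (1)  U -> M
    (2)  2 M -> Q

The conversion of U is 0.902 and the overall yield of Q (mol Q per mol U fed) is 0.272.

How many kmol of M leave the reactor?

Conversion of U: U consumed = 1ξ₁ = 0.902 × 552.4 → ξ₁ = 498.3 kmol.
Yield of Q: 1ξ₂ / 552.4 = 0.272 → ξ₂ = 150.3 kmol.
Outlet amounts (n = n₀ + Σ ν·ξ):
  U: 552.4 − 1(498.3) = 54.14
  M: 0 + 1(498.3) − 2(150.3) = 197.8
  Q: 0 + 1(150.3) = 150.3

198 kmol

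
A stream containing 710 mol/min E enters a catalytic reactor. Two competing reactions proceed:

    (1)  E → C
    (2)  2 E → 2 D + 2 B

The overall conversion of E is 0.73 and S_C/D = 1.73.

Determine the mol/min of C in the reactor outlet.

328 mol/min

Conversion of E: E consumed = 0.73 × 710 = 518.3 mol/min = 1ξ₁ + 2ξ₂.
Selectivity: 1ξ₁ / (2ξ₂) = 1.73 → ξ₁ = 3.46 ξ₂.
Substitute: (1·3.46 + 2) ξ₂ = 518.3 → ξ₂ = 94.93 mol/min, ξ₁ = 328.4 mol/min.
Outlet amounts (n = n₀ + Σ ν·ξ):
  E: 710 − 1(328.4) − 2(94.93) = 191.7
  C: 0 + 1(328.4) = 328.4
  D: 0 + 2(94.93) = 189.9
  B: 0 + 2(94.93) = 189.9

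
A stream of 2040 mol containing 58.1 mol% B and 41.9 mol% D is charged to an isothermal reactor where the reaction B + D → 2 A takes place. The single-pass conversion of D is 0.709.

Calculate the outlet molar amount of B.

D reacted = 0.709 × 854.8 = 606 mol; ν_D = −1, so ξ = 606/1 = 606 mol.
Outlet amounts (n = n₀ + ν ξ):
  B: 1185 − 1(606) = 579.2
  D: 854.8 − 1(606) = 248.7
  A: 0 + 2(606) = 1212

579 mol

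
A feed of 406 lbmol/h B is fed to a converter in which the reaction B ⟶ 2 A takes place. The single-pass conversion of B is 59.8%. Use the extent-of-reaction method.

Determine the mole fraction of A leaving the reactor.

0.748

B reacted = 0.598 × 406 = 242.8 lbmol/h; ν_B = −1, so ξ = 242.8/1 = 242.8 lbmol/h.
Outlet amounts (n = n₀ + ν ξ):
  B: 406 − 1(242.8) = 163.2
  A: 0 + 2(242.8) = 485.6
Total out = 648.8 lbmol/h; y_A = 485.6 / 648.8 = 0.7484.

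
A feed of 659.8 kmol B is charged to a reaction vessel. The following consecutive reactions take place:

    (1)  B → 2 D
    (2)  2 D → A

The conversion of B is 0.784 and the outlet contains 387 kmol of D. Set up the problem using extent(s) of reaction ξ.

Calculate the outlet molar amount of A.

Conversion of B: B consumed = 1ξ₁ = 0.784 × 659.8 → ξ₁ = 517.3 kmol.
D balance: n_D = 0 + 2ξ₁ − 2ξ₂ = 387 → ξ₂ = (2·517.3 − 387)/2 = 323.8 kmol.
Outlet amounts (n = n₀ + Σ ν·ξ):
  B: 659.8 − 1(517.3) = 142.5
  D: 0 + 2(517.3) − 2(323.8) = 387
  A: 0 + 1(323.8) = 323.8

324 kmol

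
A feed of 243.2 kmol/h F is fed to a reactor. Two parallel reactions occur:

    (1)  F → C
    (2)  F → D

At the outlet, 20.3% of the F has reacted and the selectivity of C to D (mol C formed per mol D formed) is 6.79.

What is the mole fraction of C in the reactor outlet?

Conversion of F: F consumed = 0.203 × 243.2 = 49.37 kmol/h = 1ξ₁ + 1ξ₂.
Selectivity: 1ξ₁ / (1ξ₂) = 6.79 → ξ₁ = 6.79 ξ₂.
Substitute: (1·6.79 + 1) ξ₂ = 49.37 → ξ₂ = 6.338 kmol/h, ξ₁ = 43.03 kmol/h.
Outlet amounts (n = n₀ + Σ ν·ξ):
  F: 243.2 − 1(43.03) − 1(6.338) = 193.8
  C: 0 + 1(43.03) = 43.03
  D: 0 + 1(6.338) = 6.338
Total out = 243.2 kmol/h; y_C = 43.03 / 243.2 = 0.1769.

0.177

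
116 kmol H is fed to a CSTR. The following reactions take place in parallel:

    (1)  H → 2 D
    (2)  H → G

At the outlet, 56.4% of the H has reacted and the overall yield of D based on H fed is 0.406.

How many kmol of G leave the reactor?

Yield of D: 2ξ₁ / 116 = 0.406 → ξ₁ = 23.55 kmol.
Conversion of H: 1ξ₁ + 1ξ₂ = 0.564 × 116 = 65.42 → ξ₂ = 41.88 kmol.
Outlet amounts (n = n₀ + Σ ν·ξ):
  H: 116 − 1(23.55) − 1(41.88) = 50.58
  D: 0 + 2(23.55) = 47.1
  G: 0 + 1(41.88) = 41.88

41.9 kmol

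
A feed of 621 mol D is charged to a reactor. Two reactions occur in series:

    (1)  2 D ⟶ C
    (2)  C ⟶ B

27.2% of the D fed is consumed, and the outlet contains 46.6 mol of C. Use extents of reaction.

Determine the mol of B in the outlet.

37.9 mol

Conversion of D: D consumed = 2ξ₁ = 0.272 × 621 → ξ₁ = 84.46 mol.
C balance: n_C = 0 + 1ξ₁ − 1ξ₂ = 46.6 → ξ₂ = (1·84.46 − 46.6)/1 = 37.86 mol.
Outlet amounts (n = n₀ + Σ ν·ξ):
  D: 621 − 2(84.46) = 452.1
  C: 0 + 1(84.46) − 1(37.86) = 46.6
  B: 0 + 1(37.86) = 37.86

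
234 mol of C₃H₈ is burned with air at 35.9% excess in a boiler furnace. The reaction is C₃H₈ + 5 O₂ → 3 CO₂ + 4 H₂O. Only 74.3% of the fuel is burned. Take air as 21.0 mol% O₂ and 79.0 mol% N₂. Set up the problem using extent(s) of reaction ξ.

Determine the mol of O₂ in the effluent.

Stoichiometric O₂ = 5 × 234 = 1170 mol; O₂ fed = 1170 × 1.359 = 1590 mol.
N₂ fed = 1590 × 79/21 = 5982 mol.
Fuel reacted = 0.743 × 234 → ξ = 173.9 mol.
Outlet (n = n₀ + ν ξ):
  C₃H₈: 234 − 1(173.9) = 60.14
  O₂: 1590 − 5(173.9) = 720.7
  N₂: 5982 (inert)
  CO₂: 0 + 3(173.9) = 521.6
  H₂O: 0 + 4(173.9) = 695.4

721 mol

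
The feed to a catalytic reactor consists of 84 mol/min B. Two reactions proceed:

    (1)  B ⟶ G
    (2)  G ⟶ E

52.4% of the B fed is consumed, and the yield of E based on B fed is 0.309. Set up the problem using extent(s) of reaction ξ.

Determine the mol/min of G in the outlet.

18.1 mol/min

Conversion of B: B consumed = 1ξ₁ = 0.524 × 84 → ξ₁ = 44.02 mol/min.
Yield of E: 1ξ₂ / 84 = 0.309 → ξ₂ = 25.96 mol/min.
Outlet amounts (n = n₀ + Σ ν·ξ):
  B: 84 − 1(44.02) = 39.98
  G: 0 + 1(44.02) − 1(25.96) = 18.06
  E: 0 + 1(25.96) = 25.96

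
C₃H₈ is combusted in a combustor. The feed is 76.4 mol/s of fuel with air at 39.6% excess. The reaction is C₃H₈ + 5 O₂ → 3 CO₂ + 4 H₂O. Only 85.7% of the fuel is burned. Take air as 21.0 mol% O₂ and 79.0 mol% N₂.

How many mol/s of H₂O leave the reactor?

Stoichiometric O₂ = 5 × 76.4 = 382 mol/s; O₂ fed = 382 × 1.396 = 533.3 mol/s.
N₂ fed = 533.3 × 79/21 = 2006 mol/s.
Fuel reacted = 0.857 × 76.4 → ξ = 65.47 mol/s.
Outlet (n = n₀ + ν ξ):
  C₃H₈: 76.4 − 1(65.47) = 10.93
  O₂: 533.3 − 5(65.47) = 205.9
  N₂: 2006 (inert)
  CO₂: 0 + 3(65.47) = 196.4
  H₂O: 0 + 4(65.47) = 261.9

262 mol/s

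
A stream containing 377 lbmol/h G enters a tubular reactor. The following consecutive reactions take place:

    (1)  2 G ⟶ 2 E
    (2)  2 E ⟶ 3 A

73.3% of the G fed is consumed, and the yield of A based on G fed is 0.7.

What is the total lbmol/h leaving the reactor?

465 lbmol/h

Conversion of G: G consumed = 2ξ₁ = 0.733 × 377 → ξ₁ = 138.2 lbmol/h.
Yield of A: 3ξ₂ / 377 = 0.7 → ξ₂ = 87.97 lbmol/h.
Outlet amounts (n = n₀ + Σ ν·ξ):
  G: 377 − 2(138.2) = 100.7
  E: 0 + 2(138.2) − 2(87.97) = 100.4
  A: 0 + 3(87.97) = 263.9
Total out = 100.7 + 100.4 + 263.9 = 465 lbmol/h.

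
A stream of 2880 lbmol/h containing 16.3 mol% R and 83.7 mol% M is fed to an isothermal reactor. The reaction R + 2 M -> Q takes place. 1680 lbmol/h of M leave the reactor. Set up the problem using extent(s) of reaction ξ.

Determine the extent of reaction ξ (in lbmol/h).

ξ = 365 lbmol/h

For M: n = n₀ − 2ξ → 1680 = 2411 − 2ξ, giving ξ = 365.3 lbmol/h.
Outlet amounts (n = n₀ + ν ξ):
  R: 469.4 − 1(365.3) = 104.2
  M: 2411 − 2(365.3) = 1680
  Q: 0 + 1(365.3) = 365.3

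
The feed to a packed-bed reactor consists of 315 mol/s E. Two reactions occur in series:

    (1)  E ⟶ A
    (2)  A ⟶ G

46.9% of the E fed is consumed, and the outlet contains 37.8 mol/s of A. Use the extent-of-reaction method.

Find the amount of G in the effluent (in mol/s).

Conversion of E: E consumed = 1ξ₁ = 0.469 × 315 → ξ₁ = 147.7 mol/s.
A balance: n_A = 0 + 1ξ₁ − 1ξ₂ = 37.8 → ξ₂ = (1·147.7 − 37.8)/1 = 109.9 mol/s.
Outlet amounts (n = n₀ + Σ ν·ξ):
  E: 315 − 1(147.7) = 167.3
  A: 0 + 1(147.7) − 1(109.9) = 37.8
  G: 0 + 1(109.9) = 109.9

110 mol/s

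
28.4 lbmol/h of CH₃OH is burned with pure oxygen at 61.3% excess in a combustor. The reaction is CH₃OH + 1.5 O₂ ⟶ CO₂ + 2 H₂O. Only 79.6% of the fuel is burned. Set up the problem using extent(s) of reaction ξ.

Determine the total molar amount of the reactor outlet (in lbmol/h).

Stoichiometric O₂ = 1.5 × 28.4 = 42.6 lbmol/h; O₂ fed = 42.6 × 1.613 = 68.71 lbmol/h.
Fuel reacted = 0.796 × 28.4 → ξ = 22.61 lbmol/h.
Outlet (n = n₀ + ν ξ):
  CH₃OH: 28.4 − 1(22.61) = 5.794
  O₂: 68.71 − 1.5(22.61) = 34.8
  CO₂: 0 + 1(22.61) = 22.61
  H₂O: 0 + 2(22.61) = 45.21
Total out = 5.794 + 34.8 + 22.61 + 45.21 = 108.4 lbmol/h.

108 lbmol/h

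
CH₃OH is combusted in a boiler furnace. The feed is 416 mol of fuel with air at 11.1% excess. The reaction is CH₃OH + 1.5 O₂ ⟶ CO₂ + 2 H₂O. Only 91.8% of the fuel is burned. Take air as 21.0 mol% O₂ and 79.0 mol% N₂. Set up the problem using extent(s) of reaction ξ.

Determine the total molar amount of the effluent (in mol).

3910 mol

Stoichiometric O₂ = 1.5 × 416 = 624 mol; O₂ fed = 624 × 1.111 = 693.3 mol.
N₂ fed = 693.3 × 79/21 = 2608 mol.
Fuel reacted = 0.918 × 416 → ξ = 381.9 mol.
Outlet (n = n₀ + ν ξ):
  CH₃OH: 416 − 1(381.9) = 34.11
  O₂: 693.3 − 1.5(381.9) = 120.4
  N₂: 2608 (inert)
  CO₂: 0 + 1(381.9) = 381.9
  H₂O: 0 + 2(381.9) = 763.8
Total out = 34.11 + 120.4 + 2608 + 381.9 + 763.8 = 3908 mol.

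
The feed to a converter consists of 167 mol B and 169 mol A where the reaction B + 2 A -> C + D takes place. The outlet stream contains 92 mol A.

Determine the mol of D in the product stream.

For A: n = n₀ − 2ξ → 92 = 169 − 2ξ, giving ξ = 38.5 mol.
Outlet amounts (n = n₀ + ν ξ):
  B: 167 − 1(38.5) = 128.5
  A: 169 − 2(38.5) = 92
  C: 0 + 1(38.5) = 38.5
  D: 0 + 1(38.5) = 38.5

38.5 mol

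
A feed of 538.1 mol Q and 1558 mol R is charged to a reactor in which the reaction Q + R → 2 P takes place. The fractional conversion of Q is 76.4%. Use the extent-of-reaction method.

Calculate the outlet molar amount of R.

Q reacted = 0.764 × 538.1 = 411.1 mol; ν_Q = −1, so ξ = 411.1/1 = 411.1 mol.
Outlet amounts (n = n₀ + ν ξ):
  Q: 538.1 − 1(411.1) = 127
  R: 1558 − 1(411.1) = 1147
  P: 0 + 2(411.1) = 822.2

1150 mol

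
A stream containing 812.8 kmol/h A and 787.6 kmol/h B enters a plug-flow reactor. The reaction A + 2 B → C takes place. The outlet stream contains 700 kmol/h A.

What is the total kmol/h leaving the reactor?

For A: n = n₀ − 1ξ → 700 = 812.8 − 1ξ, giving ξ = 112.8 kmol/h.
Outlet amounts (n = n₀ + ν ξ):
  A: 812.8 − 1(112.8) = 700
  B: 787.6 − 2(112.8) = 562
  C: 0 + 1(112.8) = 112.8
Total out = 700 + 562 + 112.8 = 1375 kmol/h.

1370 kmol/h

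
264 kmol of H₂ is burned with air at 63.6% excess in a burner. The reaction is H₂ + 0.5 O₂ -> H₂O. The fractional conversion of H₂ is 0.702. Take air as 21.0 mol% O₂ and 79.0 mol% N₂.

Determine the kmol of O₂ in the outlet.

Stoichiometric O₂ = 0.5 × 264 = 132 kmol; O₂ fed = 132 × 1.636 = 216 kmol.
N₂ fed = 216 × 79/21 = 812.4 kmol.
Fuel reacted = 0.702 × 264 → ξ = 185.3 kmol.
Outlet (n = n₀ + ν ξ):
  H₂: 264 − 1(185.3) = 78.67
  O₂: 216 − 0.5(185.3) = 123.3
  N₂: 812.4 (inert)
  H₂O: 0 + 1(185.3) = 185.3

123 kmol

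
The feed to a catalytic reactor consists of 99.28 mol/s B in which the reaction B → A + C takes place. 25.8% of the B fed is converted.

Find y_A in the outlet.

0.205

B reacted = 0.258 × 99.28 = 25.61 mol/s; ν_B = −1, so ξ = 25.61/1 = 25.61 mol/s.
Outlet amounts (n = n₀ + ν ξ):
  B: 99.28 − 1(25.61) = 73.67
  A: 0 + 1(25.61) = 25.61
  C: 0 + 1(25.61) = 25.61
Total out = 124.9 mol/s; y_A = 25.61 / 124.9 = 0.2051.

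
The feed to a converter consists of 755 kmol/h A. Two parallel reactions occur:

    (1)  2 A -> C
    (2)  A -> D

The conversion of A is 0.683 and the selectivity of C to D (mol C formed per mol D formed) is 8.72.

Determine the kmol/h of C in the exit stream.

244 kmol/h

Conversion of A: A consumed = 0.683 × 755 = 515.7 kmol/h = 2ξ₁ + 1ξ₂.
Selectivity: 1ξ₁ / (1ξ₂) = 8.72 → ξ₁ = 8.72 ξ₂.
Substitute: (2·8.72 + 1) ξ₂ = 515.7 → ξ₂ = 27.96 kmol/h, ξ₁ = 243.9 kmol/h.
Outlet amounts (n = n₀ + Σ ν·ξ):
  A: 755 − 2(243.9) − 1(27.96) = 239.3
  C: 0 + 1(243.9) = 243.9
  D: 0 + 1(27.96) = 27.96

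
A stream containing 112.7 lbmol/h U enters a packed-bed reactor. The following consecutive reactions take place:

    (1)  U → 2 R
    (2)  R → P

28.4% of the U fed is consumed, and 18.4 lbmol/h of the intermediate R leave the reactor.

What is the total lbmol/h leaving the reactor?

145 lbmol/h

Conversion of U: U consumed = 1ξ₁ = 0.284 × 112.7 → ξ₁ = 32.01 lbmol/h.
R balance: n_R = 0 + 2ξ₁ − 1ξ₂ = 18.4 → ξ₂ = (2·32.01 − 18.4)/1 = 45.61 lbmol/h.
Outlet amounts (n = n₀ + Σ ν·ξ):
  U: 112.7 − 1(32.01) = 80.69
  R: 0 + 2(32.01) − 1(45.61) = 18.4
  P: 0 + 1(45.61) = 45.61
Total out = 80.69 + 18.4 + 45.61 = 144.7 lbmol/h.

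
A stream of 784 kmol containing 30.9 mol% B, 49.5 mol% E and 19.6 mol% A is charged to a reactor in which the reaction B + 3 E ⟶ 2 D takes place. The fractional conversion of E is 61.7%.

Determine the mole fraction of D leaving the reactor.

E reacted = 0.617 × 388.1 = 239.4 kmol; ν_E = −3, so ξ = 239.4/3 = 79.82 kmol.
Outlet amounts (n = n₀ + ν ξ):
  B: 242.3 − 1(79.82) = 162.4
  E: 388.1 − 3(79.82) = 148.6
  D: 0 + 2(79.82) = 159.6
  A: 153.7 (inert)
Total out = 624.4 kmol; y_D = 159.6 / 624.4 = 0.2557.

0.256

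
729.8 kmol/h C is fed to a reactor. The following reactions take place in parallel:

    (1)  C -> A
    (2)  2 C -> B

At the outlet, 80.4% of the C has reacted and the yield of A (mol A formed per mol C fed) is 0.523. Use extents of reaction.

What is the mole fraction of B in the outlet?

Yield of A: 1ξ₁ / 729.8 = 0.523 → ξ₁ = 381.7 kmol/h.
Conversion of C: 1ξ₁ + 2ξ₂ = 0.804 × 729.8 = 586.8 → ξ₂ = 102.5 kmol/h.
Outlet amounts (n = n₀ + Σ ν·ξ):
  C: 729.8 − 1(381.7) − 2(102.5) = 143
  A: 0 + 1(381.7) = 381.7
  B: 0 + 1(102.5) = 102.5
Total out = 627.3 kmol/h; y_B = 102.5 / 627.3 = 0.1635.

0.163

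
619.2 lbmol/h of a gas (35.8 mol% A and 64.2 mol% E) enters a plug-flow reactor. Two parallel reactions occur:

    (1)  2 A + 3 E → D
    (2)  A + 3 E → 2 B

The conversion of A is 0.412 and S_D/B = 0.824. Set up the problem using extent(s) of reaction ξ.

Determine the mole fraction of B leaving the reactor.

0.0974

Conversion of A: A consumed = 0.412 × 221.7 = 91.33 lbmol/h = 2ξ₁ + 1ξ₂.
Selectivity: 1ξ₁ / (2ξ₂) = 0.824 → ξ₁ = 1.648 ξ₂.
Substitute: (2·1.648 + 1) ξ₂ = 91.33 → ξ₂ = 21.26 lbmol/h, ξ₁ = 35.04 lbmol/h.
Outlet amounts (n = n₀ + Σ ν·ξ):
  A: 221.7 − 2(35.04) − 1(21.26) = 130.3
  E: 397.5 − 3(35.04) − 3(21.26) = 228.6
  D: 0 + 1(35.04) = 35.04
  B: 0 + 2(21.26) = 42.52
Total out = 436.5 lbmol/h; y_B = 42.52 / 436.5 = 0.0974.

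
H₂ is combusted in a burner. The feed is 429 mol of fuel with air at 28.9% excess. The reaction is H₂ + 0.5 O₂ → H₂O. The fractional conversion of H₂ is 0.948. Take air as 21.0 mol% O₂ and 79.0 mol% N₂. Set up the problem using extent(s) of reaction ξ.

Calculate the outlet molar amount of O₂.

73.1 mol

Stoichiometric O₂ = 0.5 × 429 = 214.5 mol; O₂ fed = 214.5 × 1.289 = 276.5 mol.
N₂ fed = 276.5 × 79/21 = 1040 mol.
Fuel reacted = 0.948 × 429 → ξ = 406.7 mol.
Outlet (n = n₀ + ν ξ):
  H₂: 429 − 1(406.7) = 22.31
  O₂: 276.5 − 0.5(406.7) = 73.14
  N₂: 1040 (inert)
  H₂O: 0 + 1(406.7) = 406.7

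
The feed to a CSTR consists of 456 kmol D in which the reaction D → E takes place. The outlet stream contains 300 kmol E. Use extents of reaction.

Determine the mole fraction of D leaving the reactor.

0.342

For E: n = n₀ + 1ξ → 300 = 0 + 1ξ, giving ξ = 300 kmol.
Outlet amounts (n = n₀ + ν ξ):
  D: 456 − 1(300) = 156
  E: 0 + 1(300) = 300
Total out = 456 kmol; y_D = 156 / 456 = 0.3421.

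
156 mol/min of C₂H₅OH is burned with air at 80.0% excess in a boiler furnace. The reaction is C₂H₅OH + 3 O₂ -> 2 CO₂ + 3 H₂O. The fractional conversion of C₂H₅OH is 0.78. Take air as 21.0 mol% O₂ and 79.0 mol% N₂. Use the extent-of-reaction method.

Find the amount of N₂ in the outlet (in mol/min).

3170 mol/min

Stoichiometric O₂ = 3 × 156 = 468 mol/min; O₂ fed = 468 × 1.800 = 842.4 mol/min.
N₂ fed = 842.4 × 79/21 = 3169 mol/min.
Fuel reacted = 0.78 × 156 → ξ = 121.7 mol/min.
Outlet (n = n₀ + ν ξ):
  C₂H₅OH: 156 − 1(121.7) = 34.32
  O₂: 842.4 − 3(121.7) = 477.4
  N₂: 3169 (inert)
  CO₂: 0 + 2(121.7) = 243.4
  H₂O: 0 + 3(121.7) = 365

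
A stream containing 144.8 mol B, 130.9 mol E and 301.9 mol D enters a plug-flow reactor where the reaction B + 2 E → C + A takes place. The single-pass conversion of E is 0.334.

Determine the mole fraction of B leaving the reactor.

E reacted = 0.334 × 130.9 = 43.72 mol; ν_E = −2, so ξ = 43.72/2 = 21.86 mol.
Outlet amounts (n = n₀ + ν ξ):
  B: 144.8 − 1(21.86) = 122.9
  E: 130.9 − 2(21.86) = 87.18
  C: 0 + 1(21.86) = 21.86
  A: 0 + 1(21.86) = 21.86
  D: 301.9 (inert)
Total out = 555.7 mol; y_B = 122.9 / 555.7 = 0.2212.

0.221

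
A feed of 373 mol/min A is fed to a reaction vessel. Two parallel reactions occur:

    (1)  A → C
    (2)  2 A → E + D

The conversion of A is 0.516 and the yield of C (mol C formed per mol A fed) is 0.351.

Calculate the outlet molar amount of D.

30.8 mol/min

Yield of C: 1ξ₁ / 373 = 0.351 → ξ₁ = 130.9 mol/min.
Conversion of A: 1ξ₁ + 2ξ₂ = 0.516 × 373 = 192.5 → ξ₂ = 30.77 mol/min.
Outlet amounts (n = n₀ + Σ ν·ξ):
  A: 373 − 1(130.9) − 2(30.77) = 180.5
  C: 0 + 1(130.9) = 130.9
  E: 0 + 1(30.77) = 30.77
  D: 0 + 1(30.77) = 30.77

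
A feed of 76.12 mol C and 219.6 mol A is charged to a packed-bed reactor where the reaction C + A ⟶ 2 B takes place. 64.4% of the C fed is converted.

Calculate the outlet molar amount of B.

98 mol

C reacted = 0.644 × 76.12 = 49.02 mol; ν_C = −1, so ξ = 49.02/1 = 49.02 mol.
Outlet amounts (n = n₀ + ν ξ):
  C: 76.12 − 1(49.02) = 27.1
  A: 219.6 − 1(49.02) = 170.6
  B: 0 + 2(49.02) = 98.04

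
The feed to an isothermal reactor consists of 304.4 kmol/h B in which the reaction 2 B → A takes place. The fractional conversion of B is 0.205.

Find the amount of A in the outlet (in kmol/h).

31.2 kmol/h

B reacted = 0.205 × 304.4 = 62.4 kmol/h; ν_B = −2, so ξ = 62.4/2 = 31.2 kmol/h.
Outlet amounts (n = n₀ + ν ξ):
  B: 304.4 − 2(31.2) = 242
  A: 0 + 1(31.2) = 31.2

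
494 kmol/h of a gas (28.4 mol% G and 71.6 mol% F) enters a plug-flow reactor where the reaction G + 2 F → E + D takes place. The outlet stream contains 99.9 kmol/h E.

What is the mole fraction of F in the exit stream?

For E: n = n₀ + 1ξ → 99.9 = 0 + 1ξ, giving ξ = 99.9 kmol/h.
Outlet amounts (n = n₀ + ν ξ):
  G: 140.3 − 1(99.9) = 40.4
  F: 353.7 − 2(99.9) = 153.9
  E: 0 + 1(99.9) = 99.9
  D: 0 + 1(99.9) = 99.9
Total out = 394.1 kmol/h; y_F = 153.9 / 394.1 = 0.3905.

0.391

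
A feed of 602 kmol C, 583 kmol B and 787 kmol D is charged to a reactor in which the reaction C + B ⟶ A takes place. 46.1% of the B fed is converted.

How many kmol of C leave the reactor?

333 kmol

B reacted = 0.461 × 583 = 268.8 kmol; ν_B = −1, so ξ = 268.8/1 = 268.8 kmol.
Outlet amounts (n = n₀ + ν ξ):
  C: 602 − 1(268.8) = 333.2
  B: 583 − 1(268.8) = 314.2
  A: 0 + 1(268.8) = 268.8
  D: 787 (inert)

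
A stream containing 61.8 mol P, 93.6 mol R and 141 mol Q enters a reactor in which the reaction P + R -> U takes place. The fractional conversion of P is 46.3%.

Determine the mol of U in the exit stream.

P reacted = 0.463 × 61.8 = 28.61 mol; ν_P = −1, so ξ = 28.61/1 = 28.61 mol.
Outlet amounts (n = n₀ + ν ξ):
  P: 61.8 − 1(28.61) = 33.19
  R: 93.6 − 1(28.61) = 64.99
  U: 0 + 1(28.61) = 28.61
  Q: 141 (inert)

28.6 mol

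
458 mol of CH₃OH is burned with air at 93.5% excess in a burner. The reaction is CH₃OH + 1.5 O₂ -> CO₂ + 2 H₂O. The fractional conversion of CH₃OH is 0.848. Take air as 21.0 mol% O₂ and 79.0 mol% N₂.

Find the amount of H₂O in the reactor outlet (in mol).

777 mol

Stoichiometric O₂ = 1.5 × 458 = 687 mol; O₂ fed = 687 × 1.935 = 1329 mol.
N₂ fed = 1329 × 79/21 = 5001 mol.
Fuel reacted = 0.848 × 458 → ξ = 388.4 mol.
Outlet (n = n₀ + ν ξ):
  CH₃OH: 458 − 1(388.4) = 69.62
  O₂: 1329 − 1.5(388.4) = 746.8
  N₂: 5001 (inert)
  CO₂: 0 + 1(388.4) = 388.4
  H₂O: 0 + 2(388.4) = 776.8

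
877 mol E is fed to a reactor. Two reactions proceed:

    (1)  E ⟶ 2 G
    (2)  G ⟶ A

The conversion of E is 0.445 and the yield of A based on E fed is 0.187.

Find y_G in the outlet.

0.487

Conversion of E: E consumed = 1ξ₁ = 0.445 × 877 → ξ₁ = 390.3 mol.
Yield of A: 1ξ₂ / 877 = 0.187 → ξ₂ = 164 mol.
Outlet amounts (n = n₀ + Σ ν·ξ):
  E: 877 − 1(390.3) = 486.7
  G: 0 + 2(390.3) − 1(164) = 616.5
  A: 0 + 1(164) = 164
Total out = 1267 mol; y_G = 616.5 / 1267 = 0.4865.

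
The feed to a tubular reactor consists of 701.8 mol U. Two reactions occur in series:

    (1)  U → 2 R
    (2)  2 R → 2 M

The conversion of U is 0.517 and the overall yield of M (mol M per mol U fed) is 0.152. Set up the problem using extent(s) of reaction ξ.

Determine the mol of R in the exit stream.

619 mol

Conversion of U: U consumed = 1ξ₁ = 0.517 × 701.8 → ξ₁ = 362.8 mol.
Yield of M: 2ξ₂ / 701.8 = 0.152 → ξ₂ = 53.34 mol.
Outlet amounts (n = n₀ + Σ ν·ξ):
  U: 701.8 − 1(362.8) = 339
  R: 0 + 2(362.8) − 2(53.34) = 619
  M: 0 + 2(53.34) = 106.7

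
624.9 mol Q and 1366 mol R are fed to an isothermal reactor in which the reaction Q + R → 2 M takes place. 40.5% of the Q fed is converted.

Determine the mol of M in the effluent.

506 mol

Q reacted = 0.405 × 624.9 = 253.1 mol; ν_Q = −1, so ξ = 253.1/1 = 253.1 mol.
Outlet amounts (n = n₀ + ν ξ):
  Q: 624.9 − 1(253.1) = 371.8
  R: 1366 − 1(253.1) = 1113
  M: 0 + 2(253.1) = 506.2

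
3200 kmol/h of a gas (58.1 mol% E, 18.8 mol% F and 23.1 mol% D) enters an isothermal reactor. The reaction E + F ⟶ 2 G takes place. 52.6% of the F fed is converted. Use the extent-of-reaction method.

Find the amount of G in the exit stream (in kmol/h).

F reacted = 0.526 × 601.6 = 316.4 kmol/h; ν_F = −1, so ξ = 316.4/1 = 316.4 kmol/h.
Outlet amounts (n = n₀ + ν ξ):
  E: 1859 − 1(316.4) = 1543
  F: 601.6 − 1(316.4) = 285.2
  G: 0 + 2(316.4) = 632.9
  D: 739.2 (inert)

633 kmol/h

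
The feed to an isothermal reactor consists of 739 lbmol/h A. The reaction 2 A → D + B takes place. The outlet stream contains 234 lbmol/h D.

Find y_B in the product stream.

For D: n = n₀ + 1ξ → 234 = 0 + 1ξ, giving ξ = 234 lbmol/h.
Outlet amounts (n = n₀ + ν ξ):
  A: 739 − 2(234) = 271
  D: 0 + 1(234) = 234
  B: 0 + 1(234) = 234
Total out = 739 lbmol/h; y_B = 234 / 739 = 0.3166.

0.317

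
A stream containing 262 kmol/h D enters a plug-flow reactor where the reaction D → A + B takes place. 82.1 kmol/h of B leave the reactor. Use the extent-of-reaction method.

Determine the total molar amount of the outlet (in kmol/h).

For B: n = n₀ + 1ξ → 82.1 = 0 + 1ξ, giving ξ = 82.1 kmol/h.
Outlet amounts (n = n₀ + ν ξ):
  D: 262 − 1(82.1) = 179.9
  A: 0 + 1(82.1) = 82.1
  B: 0 + 1(82.1) = 82.1
Total out = 179.9 + 82.1 + 82.1 = 344.1 kmol/h.

344 kmol/h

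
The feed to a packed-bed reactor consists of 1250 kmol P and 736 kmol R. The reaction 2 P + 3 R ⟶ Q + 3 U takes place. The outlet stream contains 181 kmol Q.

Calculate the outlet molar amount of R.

For Q: n = n₀ + 1ξ → 181 = 0 + 1ξ, giving ξ = 181 kmol.
Outlet amounts (n = n₀ + ν ξ):
  P: 1250 − 2(181) = 888
  R: 736 − 3(181) = 193
  Q: 0 + 1(181) = 181
  U: 0 + 3(181) = 543

193 kmol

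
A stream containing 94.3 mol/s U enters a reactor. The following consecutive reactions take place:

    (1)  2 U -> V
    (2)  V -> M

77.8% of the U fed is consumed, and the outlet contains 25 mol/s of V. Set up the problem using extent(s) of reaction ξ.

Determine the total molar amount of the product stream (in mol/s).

Conversion of U: U consumed = 2ξ₁ = 0.778 × 94.3 → ξ₁ = 36.68 mol/s.
V balance: n_V = 0 + 1ξ₁ − 1ξ₂ = 25 → ξ₂ = (1·36.68 − 25)/1 = 11.68 mol/s.
Outlet amounts (n = n₀ + Σ ν·ξ):
  U: 94.3 − 2(36.68) = 20.93
  V: 0 + 1(36.68) − 1(11.68) = 25
  M: 0 + 1(11.68) = 11.68
Total out = 20.93 + 25 + 11.68 = 57.62 mol/s.

57.6 mol/s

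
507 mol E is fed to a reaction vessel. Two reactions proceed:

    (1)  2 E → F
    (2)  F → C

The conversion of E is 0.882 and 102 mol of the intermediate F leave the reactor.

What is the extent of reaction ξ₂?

ξ₂ = 122 mol

Conversion of E: E consumed = 2ξ₁ = 0.882 × 507 → ξ₁ = 223.6 mol.
F balance: n_F = 0 + 1ξ₁ − 1ξ₂ = 102 → ξ₂ = (1·223.6 − 102)/1 = 121.6 mol.
Outlet amounts (n = n₀ + Σ ν·ξ):
  E: 507 − 2(223.6) = 59.83
  F: 0 + 1(223.6) − 1(121.6) = 102
  C: 0 + 1(121.6) = 121.6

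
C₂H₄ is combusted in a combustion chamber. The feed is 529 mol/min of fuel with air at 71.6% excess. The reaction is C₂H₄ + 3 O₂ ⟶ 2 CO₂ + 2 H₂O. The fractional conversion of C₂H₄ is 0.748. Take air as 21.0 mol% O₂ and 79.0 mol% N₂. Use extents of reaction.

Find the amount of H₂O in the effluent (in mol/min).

Stoichiometric O₂ = 3 × 529 = 1587 mol/min; O₂ fed = 1587 × 1.716 = 2723 mol/min.
N₂ fed = 2723 × 79/21 = 10240 mol/min.
Fuel reacted = 0.748 × 529 → ξ = 395.7 mol/min.
Outlet (n = n₀ + ν ξ):
  C₂H₄: 529 − 1(395.7) = 133.3
  O₂: 2723 − 3(395.7) = 1536
  N₂: 10240 (inert)
  CO₂: 0 + 2(395.7) = 791.4
  H₂O: 0 + 2(395.7) = 791.4

791 mol/min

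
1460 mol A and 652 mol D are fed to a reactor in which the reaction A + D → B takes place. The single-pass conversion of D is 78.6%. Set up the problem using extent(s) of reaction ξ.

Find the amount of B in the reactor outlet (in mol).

D reacted = 0.786 × 652 = 512.5 mol; ν_D = −1, so ξ = 512.5/1 = 512.5 mol.
Outlet amounts (n = n₀ + ν ξ):
  A: 1460 − 1(512.5) = 947.5
  D: 652 − 1(512.5) = 139.5
  B: 0 + 1(512.5) = 512.5

512 mol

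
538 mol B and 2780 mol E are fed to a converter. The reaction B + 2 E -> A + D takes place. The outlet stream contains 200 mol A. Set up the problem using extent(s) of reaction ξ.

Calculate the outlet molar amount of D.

200 mol

For A: n = n₀ + 1ξ → 200 = 0 + 1ξ, giving ξ = 200 mol.
Outlet amounts (n = n₀ + ν ξ):
  B: 538 − 1(200) = 338
  E: 2780 − 2(200) = 2380
  A: 0 + 1(200) = 200
  D: 0 + 1(200) = 200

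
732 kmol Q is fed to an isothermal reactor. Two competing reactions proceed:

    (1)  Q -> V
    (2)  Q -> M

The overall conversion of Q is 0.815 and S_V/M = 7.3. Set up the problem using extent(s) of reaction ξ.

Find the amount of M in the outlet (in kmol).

71.9 kmol

Conversion of Q: Q consumed = 0.815 × 732 = 596.6 kmol = 1ξ₁ + 1ξ₂.
Selectivity: 1ξ₁ / (1ξ₂) = 7.3 → ξ₁ = 7.3 ξ₂.
Substitute: (1·7.3 + 1) ξ₂ = 596.6 → ξ₂ = 71.88 kmol, ξ₁ = 524.7 kmol.
Outlet amounts (n = n₀ + Σ ν·ξ):
  Q: 732 − 1(524.7) − 1(71.88) = 135.4
  V: 0 + 1(524.7) = 524.7
  M: 0 + 1(71.88) = 71.88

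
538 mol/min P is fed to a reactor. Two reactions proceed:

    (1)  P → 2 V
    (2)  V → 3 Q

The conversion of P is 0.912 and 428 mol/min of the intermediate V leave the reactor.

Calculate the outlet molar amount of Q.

Conversion of P: P consumed = 1ξ₁ = 0.912 × 538 → ξ₁ = 490.7 mol/min.
V balance: n_V = 0 + 2ξ₁ − 1ξ₂ = 428 → ξ₂ = (2·490.7 − 428)/1 = 553.3 mol/min.
Outlet amounts (n = n₀ + Σ ν·ξ):
  P: 538 − 1(490.7) = 47.34
  V: 0 + 2(490.7) − 1(553.3) = 428
  Q: 0 + 3(553.3) = 1660

1660 mol/min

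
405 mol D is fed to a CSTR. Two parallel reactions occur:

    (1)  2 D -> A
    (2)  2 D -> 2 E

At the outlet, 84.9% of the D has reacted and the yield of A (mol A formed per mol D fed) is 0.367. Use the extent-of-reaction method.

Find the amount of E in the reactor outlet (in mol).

46.6 mol

Yield of A: 1ξ₁ / 405 = 0.367 → ξ₁ = 148.6 mol.
Conversion of D: 2ξ₁ + 2ξ₂ = 0.849 × 405 = 343.8 → ξ₂ = 23.29 mol.
Outlet amounts (n = n₀ + Σ ν·ξ):
  D: 405 − 2(148.6) − 2(23.29) = 61.16
  A: 0 + 1(148.6) = 148.6
  E: 0 + 2(23.29) = 46.57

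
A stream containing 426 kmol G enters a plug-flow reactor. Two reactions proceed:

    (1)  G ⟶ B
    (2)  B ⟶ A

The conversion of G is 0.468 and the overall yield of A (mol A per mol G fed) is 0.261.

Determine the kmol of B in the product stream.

88.2 kmol

Conversion of G: G consumed = 1ξ₁ = 0.468 × 426 → ξ₁ = 199.4 kmol.
Yield of A: 1ξ₂ / 426 = 0.261 → ξ₂ = 111.2 kmol.
Outlet amounts (n = n₀ + Σ ν·ξ):
  G: 426 − 1(199.4) = 226.6
  B: 0 + 1(199.4) − 1(111.2) = 88.18
  A: 0 + 1(111.2) = 111.2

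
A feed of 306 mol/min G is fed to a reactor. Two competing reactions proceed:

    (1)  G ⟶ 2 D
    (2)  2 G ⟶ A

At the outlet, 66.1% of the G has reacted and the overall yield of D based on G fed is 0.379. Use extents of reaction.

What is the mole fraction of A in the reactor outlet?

Yield of D: 2ξ₁ / 306 = 0.379 → ξ₁ = 57.99 mol/min.
Conversion of G: 1ξ₁ + 2ξ₂ = 0.661 × 306 = 202.3 → ξ₂ = 72.14 mol/min.
Outlet amounts (n = n₀ + Σ ν·ξ):
  G: 306 − 1(57.99) − 2(72.14) = 103.7
  D: 0 + 2(57.99) = 116
  A: 0 + 1(72.14) = 72.14
Total out = 291.8 mol/min; y_A = 72.14 / 291.8 = 0.2472.

0.247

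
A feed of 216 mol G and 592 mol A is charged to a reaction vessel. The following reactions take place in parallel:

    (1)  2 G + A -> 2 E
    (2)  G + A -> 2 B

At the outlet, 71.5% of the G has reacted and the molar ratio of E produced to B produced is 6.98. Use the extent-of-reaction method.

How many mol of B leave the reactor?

20.6 mol

Conversion of G: G consumed = 0.715 × 216 = 154.4 mol = 2ξ₁ + 1ξ₂.
Selectivity: 2ξ₁ / (2ξ₂) = 6.98 → ξ₁ = 6.98 ξ₂.
Substitute: (2·6.98 + 1) ξ₂ = 154.4 → ξ₂ = 10.32 mol, ξ₁ = 72.06 mol.
Outlet amounts (n = n₀ + Σ ν·ξ):
  G: 216 − 2(72.06) − 1(10.32) = 61.56
  A: 592 − 1(72.06) − 1(10.32) = 509.6
  E: 0 + 2(72.06) = 144.1
  B: 0 + 2(10.32) = 20.65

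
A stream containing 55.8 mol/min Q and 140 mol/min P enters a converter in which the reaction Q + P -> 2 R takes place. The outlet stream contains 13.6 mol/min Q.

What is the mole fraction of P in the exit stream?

0.499

For Q: n = n₀ − 1ξ → 13.6 = 55.8 − 1ξ, giving ξ = 42.2 mol/min.
Outlet amounts (n = n₀ + ν ξ):
  Q: 55.8 − 1(42.2) = 13.6
  P: 140 − 1(42.2) = 97.8
  R: 0 + 2(42.2) = 84.4
Total out = 195.8 mol/min; y_P = 97.8 / 195.8 = 0.4995.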